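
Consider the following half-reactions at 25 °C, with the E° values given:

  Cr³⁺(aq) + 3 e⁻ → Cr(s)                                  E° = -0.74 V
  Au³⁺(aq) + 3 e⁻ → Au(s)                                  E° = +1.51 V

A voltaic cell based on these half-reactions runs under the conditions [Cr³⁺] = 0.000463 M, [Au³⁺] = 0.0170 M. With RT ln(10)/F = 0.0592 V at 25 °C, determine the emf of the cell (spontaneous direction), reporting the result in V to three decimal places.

+2.281 V

Au³⁺/Au is the cathode (higher E°), Cr³⁺/Cr the anode: E°cell = +1.51 − (-0.74) = +2.25 V, n = 3.
Overall: Au³⁺(aq) + Cr(s) → Au(s) + Cr³⁺(aq)
Q = [Cr³⁺] / ([Au³⁺]); log Q = -1.565.
E = E° − (0.0592/n) log Q = +2.25 − (0.0592/3)(-1.565) = +2.281 V.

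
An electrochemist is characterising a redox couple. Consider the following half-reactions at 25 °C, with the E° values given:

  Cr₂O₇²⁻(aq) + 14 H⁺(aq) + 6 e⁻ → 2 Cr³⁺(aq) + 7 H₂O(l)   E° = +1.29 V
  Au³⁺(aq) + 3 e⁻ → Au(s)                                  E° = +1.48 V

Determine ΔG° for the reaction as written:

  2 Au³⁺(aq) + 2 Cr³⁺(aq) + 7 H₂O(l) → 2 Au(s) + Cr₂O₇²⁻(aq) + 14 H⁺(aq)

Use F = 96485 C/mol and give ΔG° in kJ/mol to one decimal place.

As written, Au³⁺/Au is reduced (cathode) and Cr₂O₇²⁻/Cr³⁺ is oxidised (anode), so E°cell = (+1.48) − (+1.29) = +0.19 V.
Balancing electrons gives n = 6.
ΔG° = −nFE° = −(6)(96485)(+0.19) = -109,993 J = -110.0 kJ/mol.

-110.0 kJ/mol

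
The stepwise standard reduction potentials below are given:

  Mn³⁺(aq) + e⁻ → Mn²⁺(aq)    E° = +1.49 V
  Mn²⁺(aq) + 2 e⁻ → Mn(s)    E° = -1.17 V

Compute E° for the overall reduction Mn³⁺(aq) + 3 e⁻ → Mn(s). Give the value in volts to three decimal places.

-0.283 V

Adding the free-energy changes (−nFE°) of the two steps gives −n₃FE°₃ = −n₁FE°₁ − n₂FE°₂.
E°₃ = (1×+1.49 + 2×-1.17) / 3 = (-0.850) / 3 = -0.283 V.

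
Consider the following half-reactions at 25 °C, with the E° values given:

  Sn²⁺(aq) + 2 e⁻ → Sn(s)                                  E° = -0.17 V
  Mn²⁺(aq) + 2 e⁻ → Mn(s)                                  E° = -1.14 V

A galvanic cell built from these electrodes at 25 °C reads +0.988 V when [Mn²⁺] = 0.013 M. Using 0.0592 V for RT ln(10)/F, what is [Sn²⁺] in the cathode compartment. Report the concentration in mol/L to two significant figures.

Sn²⁺/Sn is the cathode, Mn²⁺/Mn the anode: E°cell = +0.97 V, n = 2.
Overall reaction: Sn²⁺(aq) + Mn(s) → Sn(s) + Mn²⁺(aq); Q = [Mn²⁺]^1/[Sn²⁺]^1.
From E = E° − (0.0592/n) log Q: log Q = (E° − E)·n/0.0592 = (+0.97 − (+0.988))·2/0.0592 = -0.6081.
So 1·log[Sn²⁺] = 1·log(0.013) − log Q = -1.8861 − (-0.6081) = -1.2780; [Sn²⁺] = 10^(-1.2780) ≈ 0.053 M.

0.053 M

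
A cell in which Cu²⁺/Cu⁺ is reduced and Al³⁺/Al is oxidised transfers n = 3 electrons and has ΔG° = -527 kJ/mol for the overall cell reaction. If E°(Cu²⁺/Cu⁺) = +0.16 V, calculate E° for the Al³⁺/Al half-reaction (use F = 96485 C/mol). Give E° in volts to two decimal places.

E°cell = −ΔG°/(nF) = −(-527×10³)/((3)(96485)) = +1.821 V.
Since Cu²⁺/Cu⁺ is the cathode and Al³⁺/Al the anode, E°cell = E°(Cu²⁺/Cu⁺) − E°(Al³⁺/Al).
So E°(Al³⁺/Al) = E°(Cu²⁺/Cu⁺) − E°cell = (+0.16) − (+1.821) = -1.66 V.

-1.66 V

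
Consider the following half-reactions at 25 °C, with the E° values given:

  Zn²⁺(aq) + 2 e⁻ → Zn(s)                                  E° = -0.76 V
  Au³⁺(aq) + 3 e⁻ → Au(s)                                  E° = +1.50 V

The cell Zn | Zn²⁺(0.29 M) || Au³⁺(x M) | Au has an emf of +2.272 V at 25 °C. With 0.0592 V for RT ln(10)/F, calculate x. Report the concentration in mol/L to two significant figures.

0.63 M

Au³⁺/Au is the cathode, Zn²⁺/Zn the anode: E°cell = +2.26 V, n = 6.
Overall reaction: 2 Au³⁺(aq) + 3 Zn(s) → 2 Au(s) + 3 Zn²⁺(aq); Q = [Zn²⁺]^3/[Au³⁺]^2.
From E = E° − (0.0592/n) log Q: log Q = (E° − E)·n/0.0592 = (+2.26 − (+2.272))·6/0.0592 = -1.2162.
So 2·log[Au³⁺] = 3·log(0.29) − log Q = -1.6128 − (-1.2162) = -0.3966; log[Au³⁺] = -0.3966 / 2 = -0.1983; [Au³⁺] = 10^(-0.1983) ≈ 0.63 M.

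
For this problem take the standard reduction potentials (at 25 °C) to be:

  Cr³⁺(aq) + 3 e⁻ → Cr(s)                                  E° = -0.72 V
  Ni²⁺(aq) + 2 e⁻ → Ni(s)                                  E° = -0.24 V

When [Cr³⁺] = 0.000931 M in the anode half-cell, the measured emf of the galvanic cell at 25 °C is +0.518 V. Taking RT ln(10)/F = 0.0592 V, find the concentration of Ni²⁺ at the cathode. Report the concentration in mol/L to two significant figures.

0.18 M

Ni²⁺/Ni is the cathode, Cr³⁺/Cr the anode: E°cell = +0.48 V, n = 6.
Overall reaction: 3 Ni²⁺(aq) + 2 Cr(s) → 3 Ni(s) + 2 Cr³⁺(aq); Q = [Cr³⁺]^2/[Ni²⁺]^3.
From E = E° − (0.0592/n) log Q: log Q = (E° − E)·n/0.0592 = (+0.48 − (+0.518))·6/0.0592 = -3.8514.
So 3·log[Ni²⁺] = 2·log(0.000931) − log Q = -6.0621 − (-3.8514) = -2.2107; log[Ni²⁺] = -2.2107 / 3 = -0.7369; [Ni²⁺] = 10^(-0.7369) ≈ 0.18 M.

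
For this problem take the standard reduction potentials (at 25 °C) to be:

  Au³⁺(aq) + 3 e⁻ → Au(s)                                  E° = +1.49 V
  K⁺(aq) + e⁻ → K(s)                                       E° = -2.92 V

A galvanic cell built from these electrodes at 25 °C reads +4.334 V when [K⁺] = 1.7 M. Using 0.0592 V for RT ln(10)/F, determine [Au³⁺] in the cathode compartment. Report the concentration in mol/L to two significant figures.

Au³⁺/Au is the cathode, K⁺/K the anode: E°cell = +4.41 V, n = 3.
Overall reaction: Au³⁺(aq) + 3 K(s) → Au(s) + 3 K⁺(aq); Q = [K⁺]^3/[Au³⁺]^1.
From E = E° − (0.0592/n) log Q: log Q = (E° − E)·n/0.0592 = (+4.41 − (+4.334))·3/0.0592 = 3.8514.
So 1·log[Au³⁺] = 3·log(1.7) − log Q = 0.6913 − (3.8514) = -3.1601; [Au³⁺] = 10^(-3.1601) ≈ 0.00069 M.

0.00069 M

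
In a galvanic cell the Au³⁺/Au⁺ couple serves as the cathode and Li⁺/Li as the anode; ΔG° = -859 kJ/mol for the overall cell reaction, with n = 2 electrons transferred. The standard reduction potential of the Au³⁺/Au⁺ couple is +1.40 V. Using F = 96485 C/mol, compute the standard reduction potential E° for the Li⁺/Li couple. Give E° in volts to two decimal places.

-3.05 V

E°cell = −ΔG°/(nF) = −(-859×10³)/((2)(96485)) = +4.451 V.
Since Au³⁺/Au⁺ is the cathode and Li⁺/Li the anode, E°cell = E°(Au³⁺/Au⁺) − E°(Li⁺/Li).
So E°(Li⁺/Li) = E°(Au³⁺/Au⁺) − E°cell = (+1.40) − (+4.451) = -3.05 V.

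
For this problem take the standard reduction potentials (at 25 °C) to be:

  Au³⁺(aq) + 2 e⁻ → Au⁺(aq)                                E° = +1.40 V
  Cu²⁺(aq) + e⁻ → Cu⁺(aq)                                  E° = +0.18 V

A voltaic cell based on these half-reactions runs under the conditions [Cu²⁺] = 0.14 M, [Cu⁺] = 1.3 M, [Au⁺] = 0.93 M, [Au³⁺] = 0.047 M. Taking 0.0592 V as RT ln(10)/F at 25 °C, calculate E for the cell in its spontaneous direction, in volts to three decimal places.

Au³⁺/Au⁺ is the cathode (higher E°), Cu²⁺/Cu⁺ the anode: E°cell = +1.40 − (+0.18) = +1.22 V, n = 2.
Overall: Au³⁺(aq) + 2 Cu⁺(aq) → Au⁺(aq) + 2 Cu²⁺(aq)
Q = [Au⁺]·[Cu²⁺]^2 / ([Au³⁺]·[Cu⁺]^2); log Q = -0.639.
E = E° − (0.0592/n) log Q = +1.22 − (0.0592/2)(-0.639) = +1.239 V.

+1.239 V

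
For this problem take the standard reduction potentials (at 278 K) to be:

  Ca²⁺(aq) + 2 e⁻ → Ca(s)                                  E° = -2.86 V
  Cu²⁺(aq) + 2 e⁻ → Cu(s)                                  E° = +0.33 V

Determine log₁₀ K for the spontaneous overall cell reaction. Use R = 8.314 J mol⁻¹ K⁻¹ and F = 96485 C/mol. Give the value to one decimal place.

Cathode: Cu²⁺/Cu; anode: Ca²⁺/Ca. E°cell = (+0.33) − (-2.86) = +3.19 V, with n = 2.
ΔG° = −nFE° = −RT ln K, so ln K = nFE°/(RT) = (2)(96485)(+3.19) / ((8.314)(278)) = 266.333.
log₁₀ K = 266.333 / ln 10 = 115.7.

115.7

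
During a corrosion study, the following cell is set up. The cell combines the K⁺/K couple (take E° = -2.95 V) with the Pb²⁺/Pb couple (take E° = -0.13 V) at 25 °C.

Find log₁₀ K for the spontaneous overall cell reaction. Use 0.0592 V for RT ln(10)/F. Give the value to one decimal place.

95.3

Cathode: Pb²⁺/Pb; anode: K⁺/K. E°cell = +2.82 V, n = 2.
log K = nE°cell / 0.0592 = (2)(+2.82) / 0.0592 = 95.3.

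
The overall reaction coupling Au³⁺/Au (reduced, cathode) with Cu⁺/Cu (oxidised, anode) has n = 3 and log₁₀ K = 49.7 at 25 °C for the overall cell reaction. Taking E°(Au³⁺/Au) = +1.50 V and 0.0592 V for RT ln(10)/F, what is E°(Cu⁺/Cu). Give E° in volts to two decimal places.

E°cell = (0.0592/n)·log K = (0.0592/3)(49.7) = +0.981 V.
Since Au³⁺/Au is the cathode and Cu⁺/Cu the anode, E°cell = E°(Au³⁺/Au) − E°(Cu⁺/Cu).
So E°(Cu⁺/Cu) = E°(Au³⁺/Au) − E°cell = (+1.50) − (+0.981) = +0.52 V.

+0.52 V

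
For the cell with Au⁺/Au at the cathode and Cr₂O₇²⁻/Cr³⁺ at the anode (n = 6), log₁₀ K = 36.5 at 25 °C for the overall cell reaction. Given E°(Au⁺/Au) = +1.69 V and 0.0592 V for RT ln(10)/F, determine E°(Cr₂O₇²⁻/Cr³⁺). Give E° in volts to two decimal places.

+1.33 V

E°cell = (0.0592/n)·log K = (0.0592/6)(36.5) = +0.360 V.
Since Au⁺/Au is the cathode and Cr₂O₇²⁻/Cr³⁺ the anode, E°cell = E°(Au⁺/Au) − E°(Cr₂O₇²⁻/Cr³⁺).
So E°(Cr₂O₇²⁻/Cr³⁺) = E°(Au⁺/Au) − E°cell = (+1.69) − (+0.360) = +1.33 V.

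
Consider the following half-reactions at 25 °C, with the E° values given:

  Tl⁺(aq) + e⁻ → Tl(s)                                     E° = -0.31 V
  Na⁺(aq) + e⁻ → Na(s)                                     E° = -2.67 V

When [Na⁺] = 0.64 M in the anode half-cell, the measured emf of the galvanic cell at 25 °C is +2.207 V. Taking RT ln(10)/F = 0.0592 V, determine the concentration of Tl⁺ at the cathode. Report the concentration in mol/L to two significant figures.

Tl⁺/Tl is the cathode, Na⁺/Na the anode: E°cell = +2.36 V, n = 1.
Overall reaction: Tl⁺(aq) + Na(s) → Tl(s) + Na⁺(aq); Q = [Na⁺]^1/[Tl⁺]^1.
From E = E° − (0.0592/n) log Q: log Q = (E° − E)·n/0.0592 = (+2.36 − (+2.207))·1/0.0592 = 2.5845.
So 1·log[Tl⁺] = 1·log(0.64) − log Q = -0.1938 − (2.5845) = -2.7783; [Tl⁺] = 10^(-2.7783) ≈ 0.0017 M.

0.0017 M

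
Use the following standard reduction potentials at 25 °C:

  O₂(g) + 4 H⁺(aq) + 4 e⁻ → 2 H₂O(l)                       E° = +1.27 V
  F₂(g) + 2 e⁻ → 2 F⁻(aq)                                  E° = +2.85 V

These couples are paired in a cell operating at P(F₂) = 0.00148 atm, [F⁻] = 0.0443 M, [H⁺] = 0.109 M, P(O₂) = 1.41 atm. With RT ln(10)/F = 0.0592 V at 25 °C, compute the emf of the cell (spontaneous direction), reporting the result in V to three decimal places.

+1.631 V

F₂/F⁻ is the cathode (higher E°), O₂/H₂O the anode: E°cell = +2.85 − (+1.27) = +1.58 V, n = 4.
Overall: 2 F₂(g) + 2 H₂O(l) → 4 F⁻(aq) + O₂(g) + 4 H⁺(aq)
Q = [F⁻]^4·P(O₂)·[H⁺]^4 / (P(F₂)^2); log Q = -3.456.
E = E° − (0.0592/n) log Q = +1.58 − (0.0592/4)(-3.456) = +1.631 V.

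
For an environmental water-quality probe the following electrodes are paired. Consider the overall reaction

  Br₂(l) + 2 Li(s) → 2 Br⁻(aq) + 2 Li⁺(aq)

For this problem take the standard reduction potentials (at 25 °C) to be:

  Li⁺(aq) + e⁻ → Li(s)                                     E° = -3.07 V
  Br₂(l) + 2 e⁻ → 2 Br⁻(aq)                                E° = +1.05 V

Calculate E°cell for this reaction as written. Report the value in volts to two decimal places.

+4.12 V

The Br₂/Br⁻ couple has the higher reduction potential, so it is the cathode; Li⁺/Li is oxidised at the anode.
E°cell = E°(cathode) − E°(anode) = (+1.05) − (-3.07) = +4.12 V.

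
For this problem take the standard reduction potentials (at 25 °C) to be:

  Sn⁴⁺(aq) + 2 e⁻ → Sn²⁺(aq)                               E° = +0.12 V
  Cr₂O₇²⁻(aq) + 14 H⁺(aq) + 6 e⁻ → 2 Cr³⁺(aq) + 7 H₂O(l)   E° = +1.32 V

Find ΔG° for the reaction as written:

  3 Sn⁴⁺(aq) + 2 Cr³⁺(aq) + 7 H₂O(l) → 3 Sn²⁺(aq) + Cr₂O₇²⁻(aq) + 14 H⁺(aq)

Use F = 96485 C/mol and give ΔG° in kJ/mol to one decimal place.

As written, Sn⁴⁺/Sn²⁺ is reduced (cathode) and Cr₂O₇²⁻/Cr³⁺ is oxidised (anode), so E°cell = (+0.12) − (+1.32) = -1.20 V.
Balancing electrons gives n = 6.
ΔG° = −nFE° = −(6)(96485)(-1.20) = 694,692 J = +694.7 kJ/mol.

+694.7 kJ/mol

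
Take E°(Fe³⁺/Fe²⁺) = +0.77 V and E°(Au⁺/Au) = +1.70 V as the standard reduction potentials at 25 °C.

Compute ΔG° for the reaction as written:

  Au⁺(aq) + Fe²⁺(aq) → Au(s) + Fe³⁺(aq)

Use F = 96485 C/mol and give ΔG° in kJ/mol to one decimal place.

As written, Au⁺/Au is reduced (cathode) and Fe³⁺/Fe²⁺ is oxidised (anode), so E°cell = (+1.70) − (+0.77) = +0.93 V.
Balancing electrons gives n = 1.
ΔG° = −nFE° = −(1)(96485)(+0.93) = -89,731 J = -89.7 kJ/mol.

-89.7 kJ/mol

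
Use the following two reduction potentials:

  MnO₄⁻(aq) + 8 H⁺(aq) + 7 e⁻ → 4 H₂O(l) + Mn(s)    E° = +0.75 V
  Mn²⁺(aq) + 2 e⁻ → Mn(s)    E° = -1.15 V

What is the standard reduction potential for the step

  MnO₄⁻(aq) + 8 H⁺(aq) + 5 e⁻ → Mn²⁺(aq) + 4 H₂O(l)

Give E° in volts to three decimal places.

Sequential free energies add, so n₃E°₃ = n₁E°₁ + n₂E°₂.
With n₃ = 7, and the known step contributing 2×(-1.15) V, the unknown satisfies 5·E° = 7×(+0.75) − 2×(-1.15) = +7.550.
E° = +7.550 / 5 = +1.510 V.

+1.510 V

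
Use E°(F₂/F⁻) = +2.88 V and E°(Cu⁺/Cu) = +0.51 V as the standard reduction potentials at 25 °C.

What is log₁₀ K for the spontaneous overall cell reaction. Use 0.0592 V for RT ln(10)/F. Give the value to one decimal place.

Cathode: F₂/F⁻; anode: Cu⁺/Cu. E°cell = +2.37 V, n = 2.
log K = nE°cell / 0.0592 = (2)(+2.37) / 0.0592 = 80.1.

80.1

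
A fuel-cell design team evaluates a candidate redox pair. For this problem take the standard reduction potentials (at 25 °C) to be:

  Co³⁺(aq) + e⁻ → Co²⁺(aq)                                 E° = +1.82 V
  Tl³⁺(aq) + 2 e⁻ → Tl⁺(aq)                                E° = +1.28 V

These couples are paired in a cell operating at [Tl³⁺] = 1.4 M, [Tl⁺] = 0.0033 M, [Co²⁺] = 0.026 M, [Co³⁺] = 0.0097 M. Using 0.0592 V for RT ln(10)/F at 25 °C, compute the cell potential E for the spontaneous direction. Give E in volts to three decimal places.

+0.437 V

Co³⁺/Co²⁺ is the cathode (higher E°), Tl³⁺/Tl⁺ the anode: E°cell = +1.82 − (+1.28) = +0.54 V, n = 2.
Overall: 2 Co³⁺(aq) + Tl⁺(aq) → 2 Co²⁺(aq) + Tl³⁺(aq)
Q = [Co²⁺]^2·[Tl³⁺] / ([Co³⁺]^2·[Tl⁺]); log Q = 3.484.
E = E° − (0.0592/n) log Q = +0.54 − (0.0592/2)(3.484) = +0.437 V.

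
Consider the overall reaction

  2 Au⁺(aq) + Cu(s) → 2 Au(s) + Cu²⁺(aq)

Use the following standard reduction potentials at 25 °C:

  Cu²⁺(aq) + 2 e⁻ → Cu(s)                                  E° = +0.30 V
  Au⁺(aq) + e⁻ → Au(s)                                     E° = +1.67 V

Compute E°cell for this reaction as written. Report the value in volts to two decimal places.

The Au⁺/Au couple has the higher reduction potential, so it is the cathode; Cu²⁺/Cu is oxidised at the anode.
E°cell = E°(cathode) − E°(anode) = (+1.67) − (+0.30) = +1.37 V.

+1.37 V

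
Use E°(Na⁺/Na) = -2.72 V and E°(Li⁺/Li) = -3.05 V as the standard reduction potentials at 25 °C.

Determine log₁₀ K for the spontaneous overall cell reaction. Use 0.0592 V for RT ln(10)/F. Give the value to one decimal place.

Cathode: Na⁺/Na; anode: Li⁺/Li. E°cell = +0.33 V, n = 1.
log K = nE°cell / 0.0592 = (1)(+0.33) / 0.0592 = 5.6.

5.6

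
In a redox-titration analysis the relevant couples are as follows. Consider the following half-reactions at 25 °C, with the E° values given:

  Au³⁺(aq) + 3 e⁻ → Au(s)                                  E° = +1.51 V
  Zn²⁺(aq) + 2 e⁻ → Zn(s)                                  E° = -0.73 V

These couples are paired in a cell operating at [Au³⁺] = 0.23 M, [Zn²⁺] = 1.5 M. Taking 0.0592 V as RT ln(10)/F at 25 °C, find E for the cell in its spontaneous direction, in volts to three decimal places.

+2.222 V

Au³⁺/Au is the cathode (higher E°), Zn²⁺/Zn the anode: E°cell = +1.51 − (-0.73) = +2.24 V, n = 6.
Overall: 2 Au³⁺(aq) + 3 Zn(s) → 2 Au(s) + 3 Zn²⁺(aq)
Q = [Zn²⁺]^3 / ([Au³⁺]^2); log Q = 1.805.
E = E° − (0.0592/n) log Q = +2.24 − (0.0592/6)(1.805) = +2.222 V.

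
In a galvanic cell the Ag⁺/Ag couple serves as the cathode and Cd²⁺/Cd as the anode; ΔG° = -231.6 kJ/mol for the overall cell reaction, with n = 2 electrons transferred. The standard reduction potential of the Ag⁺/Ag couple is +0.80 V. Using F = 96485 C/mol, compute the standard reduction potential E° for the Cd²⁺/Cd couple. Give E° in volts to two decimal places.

E°cell = −ΔG°/(nF) = −(-231.6×10³)/((2)(96485)) = +1.200 V.
Since Ag⁺/Ag is the cathode and Cd²⁺/Cd the anode, E°cell = E°(Ag⁺/Ag) − E°(Cd²⁺/Cd).
So E°(Cd²⁺/Cd) = E°(Ag⁺/Ag) − E°cell = (+0.80) − (+1.200) = -0.40 V.

-0.40 V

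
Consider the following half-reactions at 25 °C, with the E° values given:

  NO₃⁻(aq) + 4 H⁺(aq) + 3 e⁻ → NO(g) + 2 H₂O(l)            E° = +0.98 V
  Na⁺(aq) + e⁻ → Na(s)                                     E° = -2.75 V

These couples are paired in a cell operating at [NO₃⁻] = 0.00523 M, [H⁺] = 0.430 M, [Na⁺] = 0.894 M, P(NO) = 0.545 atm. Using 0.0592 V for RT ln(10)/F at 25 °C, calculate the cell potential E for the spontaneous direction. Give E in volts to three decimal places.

+3.664 V

NO₃⁻/NO is the cathode (higher E°), Na⁺/Na the anode: E°cell = +0.98 − (-2.75) = +3.73 V, n = 3.
Overall: NO₃⁻(aq) + 4 H⁺(aq) + 3 Na(s) → NO(g) + 2 H₂O(l) + 3 Na⁺(aq)
Q = P(NO)·[Na⁺]^3 / ([NO₃⁻]·[H⁺]^4); log Q = 3.338.
E = E° − (0.0592/n) log Q = +3.73 − (0.0592/3)(3.338) = +3.664 V.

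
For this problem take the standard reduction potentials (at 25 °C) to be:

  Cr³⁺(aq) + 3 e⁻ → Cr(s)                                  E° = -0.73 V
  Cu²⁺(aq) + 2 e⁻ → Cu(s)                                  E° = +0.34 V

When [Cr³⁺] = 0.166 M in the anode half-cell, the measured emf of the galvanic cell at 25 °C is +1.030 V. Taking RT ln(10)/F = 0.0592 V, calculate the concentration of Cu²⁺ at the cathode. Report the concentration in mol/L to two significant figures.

Cu²⁺/Cu is the cathode, Cr³⁺/Cr the anode: E°cell = +1.07 V, n = 6.
Overall reaction: 3 Cu²⁺(aq) + 2 Cr(s) → 3 Cu(s) + 2 Cr³⁺(aq); Q = [Cr³⁺]^2/[Cu²⁺]^3.
From E = E° − (0.0592/n) log Q: log Q = (E° − E)·n/0.0592 = (+1.07 − (+1.030))·6/0.0592 = 4.0541.
So 3·log[Cu²⁺] = 2·log(0.166) − log Q = -1.5598 − (4.0541) = -5.6139; log[Cu²⁺] = -5.6139 / 3 = -1.8713; [Cu²⁺] = 10^(-1.8713) ≈ 0.013 M.

0.013 M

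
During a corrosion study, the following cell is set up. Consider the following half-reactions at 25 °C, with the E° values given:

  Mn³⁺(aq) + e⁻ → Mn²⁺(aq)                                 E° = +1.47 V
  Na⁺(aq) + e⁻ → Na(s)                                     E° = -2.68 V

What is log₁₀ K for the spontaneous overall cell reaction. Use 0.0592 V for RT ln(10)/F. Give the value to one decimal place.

Cathode: Mn³⁺/Mn²⁺; anode: Na⁺/Na. E°cell = +4.15 V, n = 1.
log K = nE°cell / 0.0592 = (1)(+4.15) / 0.0592 = 70.1.

70.1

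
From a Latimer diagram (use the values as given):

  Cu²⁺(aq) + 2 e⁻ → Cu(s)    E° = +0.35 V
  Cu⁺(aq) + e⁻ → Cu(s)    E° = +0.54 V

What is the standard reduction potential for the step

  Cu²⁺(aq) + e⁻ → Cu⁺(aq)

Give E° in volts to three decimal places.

Sequential free energies add, so n₃E°₃ = n₁E°₁ + n₂E°₂.
With n₃ = 2, and the known step contributing 1×(+0.54) V, the unknown satisfies 1·E° = 2×(+0.35) − 1×(+0.54) = +0.160.
E° = +0.160 / 1 = +0.160 V.

+0.160 V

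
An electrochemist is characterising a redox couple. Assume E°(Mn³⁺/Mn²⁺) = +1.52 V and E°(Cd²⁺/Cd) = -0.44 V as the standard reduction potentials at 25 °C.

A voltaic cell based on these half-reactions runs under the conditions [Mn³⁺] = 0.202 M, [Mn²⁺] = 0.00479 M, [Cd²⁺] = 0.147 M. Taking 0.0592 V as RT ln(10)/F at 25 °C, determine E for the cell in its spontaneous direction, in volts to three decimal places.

+2.081 V

Mn³⁺/Mn²⁺ is the cathode (higher E°), Cd²⁺/Cd the anode: E°cell = +1.52 − (-0.44) = +1.96 V, n = 2.
Overall: 2 Mn³⁺(aq) + Cd(s) → 2 Mn²⁺(aq) + Cd²⁺(aq)
Q = [Mn²⁺]^2·[Cd²⁺] / ([Mn³⁺]^2); log Q = -4.083.
E = E° − (0.0592/n) log Q = +1.96 − (0.0592/2)(-4.083) = +2.081 V.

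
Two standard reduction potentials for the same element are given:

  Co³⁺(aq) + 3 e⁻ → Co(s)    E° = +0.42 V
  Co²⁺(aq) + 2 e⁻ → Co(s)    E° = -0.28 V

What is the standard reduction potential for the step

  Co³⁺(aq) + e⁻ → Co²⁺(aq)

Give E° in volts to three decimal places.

+1.820 V

Sequential free energies add, so n₃E°₃ = n₁E°₁ + n₂E°₂.
With n₃ = 3, and the known step contributing 2×(-0.28) V, the unknown satisfies 1·E° = 3×(+0.42) − 2×(-0.28) = +1.820.
E° = +1.820 / 1 = +1.820 V.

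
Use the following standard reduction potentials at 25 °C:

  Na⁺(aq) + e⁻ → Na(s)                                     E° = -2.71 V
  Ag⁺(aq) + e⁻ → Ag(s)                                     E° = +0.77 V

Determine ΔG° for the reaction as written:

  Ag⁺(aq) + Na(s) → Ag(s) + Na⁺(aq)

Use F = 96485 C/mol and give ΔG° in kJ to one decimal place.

-335.8 kJ

As written, Ag⁺/Ag is reduced (cathode) and Na⁺/Na is oxidised (anode), so E°cell = (+0.77) − (-2.71) = +3.48 V.
Balancing electrons gives n = 1.
ΔG° = −nFE° = −(1)(96485)(+3.48) = -335,768 J = -335.8 kJ.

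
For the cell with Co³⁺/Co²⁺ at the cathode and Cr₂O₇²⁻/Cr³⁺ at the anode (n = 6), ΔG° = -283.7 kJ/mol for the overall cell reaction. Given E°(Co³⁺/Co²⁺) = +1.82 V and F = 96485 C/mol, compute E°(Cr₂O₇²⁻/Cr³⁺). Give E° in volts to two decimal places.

E°cell = −ΔG°/(nF) = −(-283.7×10³)/((6)(96485)) = +0.490 V.
Since Co³⁺/Co²⁺ is the cathode and Cr₂O₇²⁻/Cr³⁺ the anode, E°cell = E°(Co³⁺/Co²⁺) − E°(Cr₂O₇²⁻/Cr³⁺).
So E°(Cr₂O₇²⁻/Cr³⁺) = E°(Co³⁺/Co²⁺) − E°cell = (+1.82) − (+0.490) = +1.33 V.

+1.33 V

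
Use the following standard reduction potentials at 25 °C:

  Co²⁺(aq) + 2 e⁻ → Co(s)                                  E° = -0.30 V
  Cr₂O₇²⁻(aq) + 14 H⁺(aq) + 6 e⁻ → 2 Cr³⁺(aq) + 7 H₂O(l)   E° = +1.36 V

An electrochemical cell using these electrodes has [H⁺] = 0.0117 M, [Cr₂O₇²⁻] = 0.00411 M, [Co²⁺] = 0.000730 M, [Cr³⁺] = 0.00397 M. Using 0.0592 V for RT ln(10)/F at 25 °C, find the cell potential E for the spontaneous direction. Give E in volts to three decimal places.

Cr₂O₇²⁻/Cr³⁺ is the cathode (higher E°), Co²⁺/Co the anode: E°cell = +1.36 − (-0.30) = +1.66 V, n = 6.
Overall: Cr₂O₇²⁻(aq) + 14 H⁺(aq) + 3 Co(s) → 2 Cr³⁺(aq) + 7 H₂O(l) + 3 Co²⁺(aq)
Q = [Cr³⁺]^2·[Co²⁺]^3 / ([Cr₂O₇²⁻]·[H⁺]^14); log Q = 15.219.
E = E° − (0.0592/n) log Q = +1.66 − (0.0592/6)(15.219) = +1.510 V.

+1.510 V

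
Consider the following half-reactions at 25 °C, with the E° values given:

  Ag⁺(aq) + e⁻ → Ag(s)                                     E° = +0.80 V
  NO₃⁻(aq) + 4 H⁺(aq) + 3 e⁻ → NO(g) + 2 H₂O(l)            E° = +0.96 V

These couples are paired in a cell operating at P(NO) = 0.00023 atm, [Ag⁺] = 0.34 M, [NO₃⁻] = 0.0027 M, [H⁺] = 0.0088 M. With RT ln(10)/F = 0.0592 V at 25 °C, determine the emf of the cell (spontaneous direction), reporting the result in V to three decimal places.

+0.047 V

NO₃⁻/NO is the cathode (higher E°), Ag⁺/Ag the anode: E°cell = +0.96 − (+0.80) = +0.16 V, n = 3.
Overall: NO₃⁻(aq) + 4 H⁺(aq) + 3 Ag(s) → NO(g) + 2 H₂O(l) + 3 Ag⁺(aq)
Q = P(NO)·[Ag⁺]^3 / ([NO₃⁻]·[H⁺]^4); log Q = 5.747.
E = E° − (0.0592/n) log Q = +0.16 − (0.0592/3)(5.747) = +0.047 V.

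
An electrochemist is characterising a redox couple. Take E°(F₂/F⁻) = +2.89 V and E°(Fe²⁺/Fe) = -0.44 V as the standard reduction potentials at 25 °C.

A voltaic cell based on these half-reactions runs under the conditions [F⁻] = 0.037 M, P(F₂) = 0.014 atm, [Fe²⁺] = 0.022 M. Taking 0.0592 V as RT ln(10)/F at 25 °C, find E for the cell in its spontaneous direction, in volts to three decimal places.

+3.409 V

F₂/F⁻ is the cathode (higher E°), Fe²⁺/Fe the anode: E°cell = +2.89 − (-0.44) = +3.33 V, n = 2.
Overall: F₂(g) + Fe(s) → 2 F⁻(aq) + Fe²⁺(aq)
Q = [F⁻]^2·[Fe²⁺] / (P(F₂)); log Q = -2.667.
E = E° − (0.0592/n) log Q = +3.33 − (0.0592/2)(-2.667) = +3.409 V.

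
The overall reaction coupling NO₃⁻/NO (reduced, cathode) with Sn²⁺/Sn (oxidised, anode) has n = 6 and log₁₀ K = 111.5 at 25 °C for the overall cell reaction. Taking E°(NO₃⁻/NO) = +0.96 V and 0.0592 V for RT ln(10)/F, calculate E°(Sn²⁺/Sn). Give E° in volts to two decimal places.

E°cell = (0.0592/n)·log K = (0.0592/6)(111.5) = +1.100 V.
Since NO₃⁻/NO is the cathode and Sn²⁺/Sn the anode, E°cell = E°(NO₃⁻/NO) − E°(Sn²⁺/Sn).
So E°(Sn²⁺/Sn) = E°(NO₃⁻/NO) − E°cell = (+0.96) − (+1.100) = -0.14 V.

-0.14 V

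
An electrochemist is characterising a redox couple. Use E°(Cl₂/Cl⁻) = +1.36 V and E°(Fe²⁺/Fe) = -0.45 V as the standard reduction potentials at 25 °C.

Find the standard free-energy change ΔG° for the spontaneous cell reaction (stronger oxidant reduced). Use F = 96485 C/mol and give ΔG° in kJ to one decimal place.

Cl₂/Cl⁻ (E° = +1.36 V) is the cathode; Fe²⁺/Fe (E° = -0.45 V) is the anode, so E°cell = +1.81 V.
Balancing electrons gives n = 2 (lcm of 2 and 2).
ΔG° = −nFE° = −(2)(96485)(+1.81) = -349,276 J = -349.3 kJ.

-349.3 kJ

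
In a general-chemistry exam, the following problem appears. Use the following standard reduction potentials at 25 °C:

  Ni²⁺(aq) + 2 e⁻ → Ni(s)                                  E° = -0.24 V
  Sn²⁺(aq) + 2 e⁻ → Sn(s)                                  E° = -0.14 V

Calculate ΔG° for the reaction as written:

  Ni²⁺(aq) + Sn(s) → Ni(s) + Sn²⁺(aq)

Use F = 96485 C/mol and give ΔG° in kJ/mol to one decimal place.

As written, Ni²⁺/Ni is reduced (cathode) and Sn²⁺/Sn is oxidised (anode), so E°cell = (-0.24) − (-0.14) = -0.10 V.
Balancing electrons gives n = 2.
ΔG° = −nFE° = −(2)(96485)(-0.10) = 19,297 J = +19.3 kJ/mol.

+19.3 kJ/mol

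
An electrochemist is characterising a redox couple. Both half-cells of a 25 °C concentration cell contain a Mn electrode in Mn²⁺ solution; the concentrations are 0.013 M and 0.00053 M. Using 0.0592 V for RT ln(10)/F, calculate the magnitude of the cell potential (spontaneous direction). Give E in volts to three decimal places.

For a concentration cell E°cell = 0. The 0.013 M side is the cathode (reduction is favoured where [Mn²⁺] is higher).
With n = 2, E = −(0.0592/2) log([Mn²⁺]ₐₙ/[Mn²⁺]꜀ₐₜ) = −(0.0592/2) log(0.00053/0.013) = −(0.0592/2)(-1.390) = +0.041 V.

+0.041 V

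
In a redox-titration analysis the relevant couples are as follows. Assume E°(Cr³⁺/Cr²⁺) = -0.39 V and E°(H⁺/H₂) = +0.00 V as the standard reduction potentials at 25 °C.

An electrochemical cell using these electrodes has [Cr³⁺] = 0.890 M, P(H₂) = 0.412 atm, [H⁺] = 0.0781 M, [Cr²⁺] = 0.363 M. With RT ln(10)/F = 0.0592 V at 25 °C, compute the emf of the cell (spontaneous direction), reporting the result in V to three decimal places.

+0.313 V

H⁺/H₂ is the cathode (higher E°), Cr³⁺/Cr²⁺ the anode: E°cell = +0.00 − (-0.39) = +0.39 V, n = 2.
Overall: 2 H⁺(aq) + 2 Cr²⁺(aq) → H₂(g) + 2 Cr³⁺(aq)
Q = P(H₂)·[Cr³⁺]^2 / ([H⁺]^2·[Cr²⁺]^2); log Q = 2.609.
E = E° − (0.0592/n) log Q = +0.39 − (0.0592/2)(2.609) = +0.313 V.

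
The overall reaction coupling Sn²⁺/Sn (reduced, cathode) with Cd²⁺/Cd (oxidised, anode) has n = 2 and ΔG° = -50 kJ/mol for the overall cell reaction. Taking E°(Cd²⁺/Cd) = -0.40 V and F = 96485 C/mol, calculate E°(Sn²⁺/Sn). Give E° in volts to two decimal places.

E°cell = −ΔG°/(nF) = −(-50×10³)/((2)(96485)) = +0.259 V.
Since Sn²⁺/Sn is the cathode and Cd²⁺/Cd the anode, E°cell = E°(Sn²⁺/Sn) − E°(Cd²⁺/Cd).
So E°(Sn²⁺/Sn) = E°cell + E°(Cd²⁺/Cd) = +0.259 + (-0.40) = -0.14 V.

-0.14 V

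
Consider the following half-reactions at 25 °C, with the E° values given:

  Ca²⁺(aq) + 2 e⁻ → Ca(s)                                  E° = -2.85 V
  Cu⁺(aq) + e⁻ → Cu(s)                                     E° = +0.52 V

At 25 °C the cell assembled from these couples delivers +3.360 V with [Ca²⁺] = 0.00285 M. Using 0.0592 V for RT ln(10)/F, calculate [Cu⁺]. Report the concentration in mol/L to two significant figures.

Cu⁺/Cu is the cathode, Ca²⁺/Ca the anode: E°cell = +3.37 V, n = 2.
Overall reaction: 2 Cu⁺(aq) + Ca(s) → 2 Cu(s) + Ca²⁺(aq); Q = [Ca²⁺]^1/[Cu⁺]^2.
From E = E° − (0.0592/n) log Q: log Q = (E° − E)·n/0.0592 = (+3.37 − (+3.360))·2/0.0592 = 0.3378.
So 2·log[Cu⁺] = 1·log(0.00285) − log Q = -2.5452 − (0.3378) = -2.8830; log[Cu⁺] = -2.8830 / 2 = -1.4415; [Cu⁺] = 10^(-1.4415) ≈ 0.036 M.

0.036 M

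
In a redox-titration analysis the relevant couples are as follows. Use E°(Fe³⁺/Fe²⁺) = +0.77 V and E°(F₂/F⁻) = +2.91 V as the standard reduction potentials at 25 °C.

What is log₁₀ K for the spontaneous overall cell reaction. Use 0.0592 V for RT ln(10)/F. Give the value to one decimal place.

72.3

Cathode: F₂/F⁻; anode: Fe³⁺/Fe²⁺. E°cell = +2.14 V, n = 2.
log K = nE°cell / 0.0592 = (2)(+2.14) / 0.0592 = 72.3.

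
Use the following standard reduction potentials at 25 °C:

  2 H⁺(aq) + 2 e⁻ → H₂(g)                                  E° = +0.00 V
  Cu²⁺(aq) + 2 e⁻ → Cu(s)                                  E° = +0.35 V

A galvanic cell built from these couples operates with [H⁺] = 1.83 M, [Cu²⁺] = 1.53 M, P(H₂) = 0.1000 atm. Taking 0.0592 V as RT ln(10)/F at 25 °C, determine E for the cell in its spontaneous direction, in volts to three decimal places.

Cu²⁺/Cu is the cathode (higher E°), H⁺/H₂ the anode: E°cell = +0.35 − (+0.00) = +0.35 V, n = 2.
Overall: Cu²⁺(aq) + H₂(g) → Cu(s) + 2 H⁺(aq)
Q = [H⁺]^2 / ([Cu²⁺]·P(H₂)); log Q = 1.340.
E = E° − (0.0592/n) log Q = +0.35 − (0.0592/2)(1.340) = +0.310 V.

+0.310 V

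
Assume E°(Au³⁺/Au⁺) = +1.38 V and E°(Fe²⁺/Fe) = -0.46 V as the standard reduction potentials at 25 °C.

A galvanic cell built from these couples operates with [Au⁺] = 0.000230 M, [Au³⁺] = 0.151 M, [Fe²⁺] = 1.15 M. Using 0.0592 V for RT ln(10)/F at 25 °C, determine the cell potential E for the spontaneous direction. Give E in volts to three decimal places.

Au³⁺/Au⁺ is the cathode (higher E°), Fe²⁺/Fe the anode: E°cell = +1.38 − (-0.46) = +1.84 V, n = 2.
Overall: Au³⁺(aq) + Fe(s) → Au⁺(aq) + Fe²⁺(aq)
Q = [Au⁺]·[Fe²⁺] / ([Au³⁺]); log Q = -2.757.
E = E° − (0.0592/n) log Q = +1.84 − (0.0592/2)(-2.757) = +1.922 V.

+1.922 V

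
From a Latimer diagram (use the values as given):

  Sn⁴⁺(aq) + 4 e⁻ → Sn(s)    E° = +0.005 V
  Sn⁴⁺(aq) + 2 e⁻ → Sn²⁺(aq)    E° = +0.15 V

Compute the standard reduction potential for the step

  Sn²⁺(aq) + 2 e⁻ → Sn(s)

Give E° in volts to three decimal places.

-0.140 V

Sequential free energies add, so n₃E°₃ = n₁E°₁ + n₂E°₂.
With n₃ = 4, and the known step contributing 2×(+0.15) V, the unknown satisfies 2·E° = 4×(+0.005) − 2×(+0.15) = -0.280.
E° = -0.280 / 2 = -0.140 V.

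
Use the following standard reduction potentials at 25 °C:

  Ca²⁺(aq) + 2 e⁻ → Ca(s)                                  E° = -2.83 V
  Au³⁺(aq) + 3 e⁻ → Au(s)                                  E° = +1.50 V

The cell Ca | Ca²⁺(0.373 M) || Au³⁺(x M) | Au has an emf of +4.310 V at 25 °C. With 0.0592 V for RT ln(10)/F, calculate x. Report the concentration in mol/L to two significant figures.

0.022 M

Au³⁺/Au is the cathode, Ca²⁺/Ca the anode: E°cell = +4.33 V, n = 6.
Overall reaction: 2 Au³⁺(aq) + 3 Ca(s) → 2 Au(s) + 3 Ca²⁺(aq); Q = [Ca²⁺]^3/[Au³⁺]^2.
From E = E° − (0.0592/n) log Q: log Q = (E° − E)·n/0.0592 = (+4.33 − (+4.310))·6/0.0592 = 2.0270.
So 2·log[Au³⁺] = 3·log(0.373) − log Q = -1.2849 − (2.0270) = -3.3119; log[Au³⁺] = -3.3119 / 2 = -1.6560; [Au³⁺] = 10^(-1.6560) ≈ 0.022 M.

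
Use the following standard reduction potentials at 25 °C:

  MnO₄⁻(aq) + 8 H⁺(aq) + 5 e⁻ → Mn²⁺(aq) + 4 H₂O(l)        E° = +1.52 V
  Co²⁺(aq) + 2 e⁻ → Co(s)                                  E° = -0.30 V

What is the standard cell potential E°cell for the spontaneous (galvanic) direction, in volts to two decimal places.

+1.82 V

The MnO₄⁻/Mn²⁺ couple has the higher reduction potential, so it is the cathode; Co²⁺/Co is oxidised at the anode.
E°cell = E°(cathode) − E°(anode) = (+1.52) − (-0.30) = +1.82 V.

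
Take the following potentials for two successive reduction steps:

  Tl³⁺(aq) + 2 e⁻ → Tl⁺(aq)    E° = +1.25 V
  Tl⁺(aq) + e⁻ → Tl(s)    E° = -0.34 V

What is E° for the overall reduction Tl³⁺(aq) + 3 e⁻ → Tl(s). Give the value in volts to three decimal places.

Adding the free-energy changes (−nFE°) of the two steps gives −n₃FE°₃ = −n₁FE°₁ − n₂FE°₂.
E°₃ = (2×+1.25 + 1×-0.34) / 3 = (+2.160) / 3 = +0.720 V.

+0.720 V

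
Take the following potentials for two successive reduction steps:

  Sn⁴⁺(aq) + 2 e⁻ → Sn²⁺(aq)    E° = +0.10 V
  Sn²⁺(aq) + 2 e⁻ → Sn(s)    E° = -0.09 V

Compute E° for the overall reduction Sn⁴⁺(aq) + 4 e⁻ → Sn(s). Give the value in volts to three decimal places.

Standard free energies of sequential steps add: ΔG°₃ = ΔG°₁ + ΔG°₂, so n₃E°₃ = n₁E°₁ + n₂E°₂.
E°₃ = (2×+0.10 + 2×-0.09) / 4 = (+0.020) / 4 = +0.005 V.

+0.005 V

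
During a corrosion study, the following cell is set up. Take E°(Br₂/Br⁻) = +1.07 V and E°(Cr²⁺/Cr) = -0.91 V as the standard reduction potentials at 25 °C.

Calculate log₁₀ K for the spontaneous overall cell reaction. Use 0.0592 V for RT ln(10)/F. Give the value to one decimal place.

Cathode: Br₂/Br⁻; anode: Cr²⁺/Cr. E°cell = +1.98 V, n = 2.
log K = nE°cell / 0.0592 = (2)(+1.98) / 0.0592 = 66.9.

66.9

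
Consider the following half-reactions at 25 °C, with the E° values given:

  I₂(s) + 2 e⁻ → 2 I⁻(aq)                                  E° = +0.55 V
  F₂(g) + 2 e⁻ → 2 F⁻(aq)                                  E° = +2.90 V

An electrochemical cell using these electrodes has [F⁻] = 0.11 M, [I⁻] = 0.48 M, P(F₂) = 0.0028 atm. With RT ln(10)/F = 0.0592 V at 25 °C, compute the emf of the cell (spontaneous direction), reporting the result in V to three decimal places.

F₂/F⁻ is the cathode (higher E°), I₂/I⁻ the anode: E°cell = +2.90 − (+0.55) = +2.35 V, n = 2.
Overall: F₂(g) + 2 I⁻(aq) → 2 F⁻(aq) + I₂(s)
Q = [F⁻]^2 / (P(F₂)·[I⁻]^2); log Q = 1.273.
E = E° − (0.0592/n) log Q = +2.35 − (0.0592/2)(1.273) = +2.312 V.

+2.312 V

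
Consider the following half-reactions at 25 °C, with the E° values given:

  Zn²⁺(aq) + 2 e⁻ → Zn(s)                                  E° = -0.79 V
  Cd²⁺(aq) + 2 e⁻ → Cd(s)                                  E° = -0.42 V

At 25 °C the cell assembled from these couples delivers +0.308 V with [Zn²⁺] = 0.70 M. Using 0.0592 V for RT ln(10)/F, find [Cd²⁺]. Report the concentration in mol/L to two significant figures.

Cd²⁺/Cd is the cathode, Zn²⁺/Zn the anode: E°cell = +0.37 V, n = 2.
Overall reaction: Cd²⁺(aq) + Zn(s) → Cd(s) + Zn²⁺(aq); Q = [Zn²⁺]^1/[Cd²⁺]^1.
From E = E° − (0.0592/n) log Q: log Q = (E° − E)·n/0.0592 = (+0.37 − (+0.308))·2/0.0592 = 2.0946.
So 1·log[Cd²⁺] = 1·log(0.7) − log Q = -0.1549 − (2.0946) = -2.2495; [Cd²⁺] = 10^(-2.2495) ≈ 0.0056 M.

0.0056 M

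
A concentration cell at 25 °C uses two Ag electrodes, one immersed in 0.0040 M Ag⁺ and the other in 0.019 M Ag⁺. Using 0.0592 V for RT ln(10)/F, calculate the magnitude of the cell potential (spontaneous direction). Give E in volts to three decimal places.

+0.040 V

For a concentration cell E°cell = 0. The 0.019 M side is the cathode (reduction is favoured where [Ag⁺] is higher).
With n = 1, E = −(0.0592/1) log([Ag⁺]ₐₙ/[Ag⁺]꜀ₐₜ) = −(0.0592/1) log(0.004/0.019) = −(0.0592/1)(-0.677) = +0.040 V.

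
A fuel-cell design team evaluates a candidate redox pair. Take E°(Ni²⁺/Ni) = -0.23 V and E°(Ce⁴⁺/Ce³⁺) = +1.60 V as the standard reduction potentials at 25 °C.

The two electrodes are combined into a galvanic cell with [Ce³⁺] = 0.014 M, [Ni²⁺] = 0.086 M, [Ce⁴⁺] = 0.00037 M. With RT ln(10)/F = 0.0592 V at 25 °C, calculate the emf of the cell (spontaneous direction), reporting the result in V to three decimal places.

Ce⁴⁺/Ce³⁺ is the cathode (higher E°), Ni²⁺/Ni the anode: E°cell = +1.60 − (-0.23) = +1.83 V, n = 2.
Overall: 2 Ce⁴⁺(aq) + Ni(s) → 2 Ce³⁺(aq) + Ni²⁺(aq)
Q = [Ce³⁺]^2·[Ni²⁺] / ([Ce⁴⁺]^2); log Q = 2.090.
E = E° − (0.0592/n) log Q = +1.83 − (0.0592/2)(2.090) = +1.768 V.

+1.768 V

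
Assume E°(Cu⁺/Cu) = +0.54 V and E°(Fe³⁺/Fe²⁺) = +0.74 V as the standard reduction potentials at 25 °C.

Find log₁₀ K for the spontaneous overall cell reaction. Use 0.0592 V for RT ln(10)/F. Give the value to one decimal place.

3.4

Cathode: Fe³⁺/Fe²⁺; anode: Cu⁺/Cu. E°cell = +0.20 V, n = 1.
log K = nE°cell / 0.0592 = (1)(+0.20) / 0.0592 = 3.4.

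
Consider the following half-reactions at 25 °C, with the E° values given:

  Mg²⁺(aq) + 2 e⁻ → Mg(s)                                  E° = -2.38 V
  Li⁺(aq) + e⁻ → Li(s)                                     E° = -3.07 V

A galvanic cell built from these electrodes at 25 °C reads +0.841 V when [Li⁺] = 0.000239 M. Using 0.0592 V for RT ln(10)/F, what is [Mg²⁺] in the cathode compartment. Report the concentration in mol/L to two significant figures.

Mg²⁺/Mg is the cathode, Li⁺/Li the anode: E°cell = +0.69 V, n = 2.
Overall reaction: Mg²⁺(aq) + 2 Li(s) → Mg(s) + 2 Li⁺(aq); Q = [Li⁺]^2/[Mg²⁺]^1.
From E = E° − (0.0592/n) log Q: log Q = (E° − E)·n/0.0592 = (+0.69 − (+0.841))·2/0.0592 = -5.1014.
So 1·log[Mg²⁺] = 2·log(0.000239) − log Q = -7.2432 − (-5.1014) = -2.1418; [Mg²⁺] = 10^(-2.1418) ≈ 0.0072 M.

0.0072 M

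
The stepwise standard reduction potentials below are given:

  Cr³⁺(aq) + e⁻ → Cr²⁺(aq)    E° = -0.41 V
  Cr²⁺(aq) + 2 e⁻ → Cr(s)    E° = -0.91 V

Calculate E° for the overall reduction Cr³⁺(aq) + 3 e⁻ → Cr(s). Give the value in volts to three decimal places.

Standard free energies of sequential steps add: ΔG°₃ = ΔG°₁ + ΔG°₂, so n₃E°₃ = n₁E°₁ + n₂E°₂.
E°₃ = (1×-0.41 + 2×-0.91) / 3 = (-2.230) / 3 = -0.743 V.
E° values themselves are not directly additive — weighting by electron count is essential.

-0.743 V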